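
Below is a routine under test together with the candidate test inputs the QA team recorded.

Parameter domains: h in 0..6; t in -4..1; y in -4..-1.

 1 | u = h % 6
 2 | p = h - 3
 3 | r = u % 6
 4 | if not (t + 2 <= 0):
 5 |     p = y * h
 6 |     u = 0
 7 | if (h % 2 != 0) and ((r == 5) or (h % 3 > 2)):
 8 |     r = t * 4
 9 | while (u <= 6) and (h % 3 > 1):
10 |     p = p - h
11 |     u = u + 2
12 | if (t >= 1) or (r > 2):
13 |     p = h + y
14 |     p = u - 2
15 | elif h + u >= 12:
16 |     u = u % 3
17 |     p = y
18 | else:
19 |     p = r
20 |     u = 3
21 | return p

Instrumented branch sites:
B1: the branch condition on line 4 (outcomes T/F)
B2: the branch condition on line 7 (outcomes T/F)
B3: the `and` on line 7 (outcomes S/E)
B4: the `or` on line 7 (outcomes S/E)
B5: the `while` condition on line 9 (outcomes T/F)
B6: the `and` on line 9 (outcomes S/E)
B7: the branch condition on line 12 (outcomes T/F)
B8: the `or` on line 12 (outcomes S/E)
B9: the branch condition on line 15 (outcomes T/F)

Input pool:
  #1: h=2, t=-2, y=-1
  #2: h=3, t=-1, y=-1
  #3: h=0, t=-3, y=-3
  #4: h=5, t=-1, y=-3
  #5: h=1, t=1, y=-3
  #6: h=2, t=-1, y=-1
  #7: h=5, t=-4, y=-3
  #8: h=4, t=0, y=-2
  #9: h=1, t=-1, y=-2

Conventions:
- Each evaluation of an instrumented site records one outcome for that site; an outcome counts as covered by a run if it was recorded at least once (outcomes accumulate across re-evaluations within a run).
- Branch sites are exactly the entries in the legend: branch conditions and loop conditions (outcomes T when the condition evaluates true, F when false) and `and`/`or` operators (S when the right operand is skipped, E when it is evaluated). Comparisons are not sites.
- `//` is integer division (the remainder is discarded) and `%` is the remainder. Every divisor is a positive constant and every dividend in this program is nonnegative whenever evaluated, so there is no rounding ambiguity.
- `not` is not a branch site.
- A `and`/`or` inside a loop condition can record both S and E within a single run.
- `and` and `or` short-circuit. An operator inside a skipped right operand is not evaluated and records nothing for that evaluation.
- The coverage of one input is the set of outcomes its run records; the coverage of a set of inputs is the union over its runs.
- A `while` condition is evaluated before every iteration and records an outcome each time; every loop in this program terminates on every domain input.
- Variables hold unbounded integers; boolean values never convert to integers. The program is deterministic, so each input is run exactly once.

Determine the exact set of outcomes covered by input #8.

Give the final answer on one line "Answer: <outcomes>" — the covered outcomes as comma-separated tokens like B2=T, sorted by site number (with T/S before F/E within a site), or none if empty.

Tracing the run of input #8 (h=4, t=0, y=-2):
  B1->T, B3->S, B2->F, B6->E, B5->F, B8->E, B7->T
collecting distinct outcomes: B1=T, B2=F, B3=S, B5=F, B6=E, B7=T, B8=E

Answer: B1=T, B2=F, B3=S, B5=F, B6=E, B7=T, B8=E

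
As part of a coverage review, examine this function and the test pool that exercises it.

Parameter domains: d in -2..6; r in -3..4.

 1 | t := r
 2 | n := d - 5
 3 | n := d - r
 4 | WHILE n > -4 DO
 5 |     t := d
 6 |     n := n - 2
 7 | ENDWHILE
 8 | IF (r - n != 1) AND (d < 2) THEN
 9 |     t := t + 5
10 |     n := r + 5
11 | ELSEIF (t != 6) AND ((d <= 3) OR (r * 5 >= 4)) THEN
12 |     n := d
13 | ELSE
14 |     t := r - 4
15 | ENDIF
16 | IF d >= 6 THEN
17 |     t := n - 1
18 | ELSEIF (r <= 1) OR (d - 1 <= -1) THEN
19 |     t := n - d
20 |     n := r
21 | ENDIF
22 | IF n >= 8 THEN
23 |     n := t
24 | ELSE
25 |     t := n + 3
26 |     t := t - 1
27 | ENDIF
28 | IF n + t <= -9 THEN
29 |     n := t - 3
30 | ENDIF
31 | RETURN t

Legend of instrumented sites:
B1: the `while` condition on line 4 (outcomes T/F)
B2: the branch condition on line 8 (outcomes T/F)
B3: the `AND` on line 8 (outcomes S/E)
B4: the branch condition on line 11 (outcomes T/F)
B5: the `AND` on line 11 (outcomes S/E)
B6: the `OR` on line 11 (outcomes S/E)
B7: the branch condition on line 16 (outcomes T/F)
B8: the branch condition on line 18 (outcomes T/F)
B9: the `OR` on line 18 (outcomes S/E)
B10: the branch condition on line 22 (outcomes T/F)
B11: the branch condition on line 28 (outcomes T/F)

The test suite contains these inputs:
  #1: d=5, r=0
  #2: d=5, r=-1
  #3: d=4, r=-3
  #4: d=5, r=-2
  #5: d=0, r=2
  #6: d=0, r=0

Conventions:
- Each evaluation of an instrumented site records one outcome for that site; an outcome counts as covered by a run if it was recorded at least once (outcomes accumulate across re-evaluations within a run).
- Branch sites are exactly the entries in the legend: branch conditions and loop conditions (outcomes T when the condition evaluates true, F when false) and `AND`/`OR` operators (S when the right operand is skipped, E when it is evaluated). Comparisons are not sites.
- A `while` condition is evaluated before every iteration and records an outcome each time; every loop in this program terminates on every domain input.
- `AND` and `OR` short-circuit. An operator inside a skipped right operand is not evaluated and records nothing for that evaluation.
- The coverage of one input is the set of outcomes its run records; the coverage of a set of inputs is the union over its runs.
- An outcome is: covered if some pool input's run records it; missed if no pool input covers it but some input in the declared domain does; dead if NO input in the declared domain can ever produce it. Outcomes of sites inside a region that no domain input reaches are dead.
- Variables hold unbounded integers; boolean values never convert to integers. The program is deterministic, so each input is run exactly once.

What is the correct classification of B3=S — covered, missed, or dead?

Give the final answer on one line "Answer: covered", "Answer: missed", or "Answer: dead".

no pool input records B3=S
but domain input (d=-1, r=-3) does record it -> reachable, so missed

Answer: missed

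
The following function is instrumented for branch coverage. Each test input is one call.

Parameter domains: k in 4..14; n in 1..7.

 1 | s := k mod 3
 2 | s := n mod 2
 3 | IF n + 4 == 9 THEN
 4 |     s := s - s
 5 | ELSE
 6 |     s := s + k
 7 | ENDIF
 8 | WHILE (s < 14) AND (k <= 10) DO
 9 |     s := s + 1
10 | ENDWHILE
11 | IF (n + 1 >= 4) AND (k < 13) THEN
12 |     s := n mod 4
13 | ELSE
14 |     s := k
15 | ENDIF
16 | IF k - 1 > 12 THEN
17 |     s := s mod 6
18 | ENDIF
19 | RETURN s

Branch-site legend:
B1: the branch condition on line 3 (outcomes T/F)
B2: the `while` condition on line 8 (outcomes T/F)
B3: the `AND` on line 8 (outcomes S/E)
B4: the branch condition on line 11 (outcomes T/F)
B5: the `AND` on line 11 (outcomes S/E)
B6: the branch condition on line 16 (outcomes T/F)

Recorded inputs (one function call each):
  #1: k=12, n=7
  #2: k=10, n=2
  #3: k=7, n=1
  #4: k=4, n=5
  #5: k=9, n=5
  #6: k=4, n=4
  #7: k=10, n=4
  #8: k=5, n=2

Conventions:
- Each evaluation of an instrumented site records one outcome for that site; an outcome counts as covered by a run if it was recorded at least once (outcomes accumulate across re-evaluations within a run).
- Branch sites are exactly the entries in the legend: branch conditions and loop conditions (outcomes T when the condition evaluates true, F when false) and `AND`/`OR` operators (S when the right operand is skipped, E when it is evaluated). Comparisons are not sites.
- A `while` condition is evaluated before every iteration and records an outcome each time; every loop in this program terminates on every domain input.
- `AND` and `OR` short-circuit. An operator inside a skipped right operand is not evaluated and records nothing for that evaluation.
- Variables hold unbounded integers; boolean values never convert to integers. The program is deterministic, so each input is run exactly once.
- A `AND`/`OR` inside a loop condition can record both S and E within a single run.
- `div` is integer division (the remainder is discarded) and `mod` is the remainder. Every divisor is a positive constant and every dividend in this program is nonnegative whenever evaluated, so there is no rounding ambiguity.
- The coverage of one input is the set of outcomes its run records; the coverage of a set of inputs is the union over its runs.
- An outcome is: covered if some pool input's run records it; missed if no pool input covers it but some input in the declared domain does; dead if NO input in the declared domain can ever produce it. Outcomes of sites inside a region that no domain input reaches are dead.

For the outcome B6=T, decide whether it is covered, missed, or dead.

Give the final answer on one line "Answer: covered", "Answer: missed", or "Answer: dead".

no pool input records B6=T
but domain input (k=14, n=1) does record it -> reachable, so missed

Answer: missed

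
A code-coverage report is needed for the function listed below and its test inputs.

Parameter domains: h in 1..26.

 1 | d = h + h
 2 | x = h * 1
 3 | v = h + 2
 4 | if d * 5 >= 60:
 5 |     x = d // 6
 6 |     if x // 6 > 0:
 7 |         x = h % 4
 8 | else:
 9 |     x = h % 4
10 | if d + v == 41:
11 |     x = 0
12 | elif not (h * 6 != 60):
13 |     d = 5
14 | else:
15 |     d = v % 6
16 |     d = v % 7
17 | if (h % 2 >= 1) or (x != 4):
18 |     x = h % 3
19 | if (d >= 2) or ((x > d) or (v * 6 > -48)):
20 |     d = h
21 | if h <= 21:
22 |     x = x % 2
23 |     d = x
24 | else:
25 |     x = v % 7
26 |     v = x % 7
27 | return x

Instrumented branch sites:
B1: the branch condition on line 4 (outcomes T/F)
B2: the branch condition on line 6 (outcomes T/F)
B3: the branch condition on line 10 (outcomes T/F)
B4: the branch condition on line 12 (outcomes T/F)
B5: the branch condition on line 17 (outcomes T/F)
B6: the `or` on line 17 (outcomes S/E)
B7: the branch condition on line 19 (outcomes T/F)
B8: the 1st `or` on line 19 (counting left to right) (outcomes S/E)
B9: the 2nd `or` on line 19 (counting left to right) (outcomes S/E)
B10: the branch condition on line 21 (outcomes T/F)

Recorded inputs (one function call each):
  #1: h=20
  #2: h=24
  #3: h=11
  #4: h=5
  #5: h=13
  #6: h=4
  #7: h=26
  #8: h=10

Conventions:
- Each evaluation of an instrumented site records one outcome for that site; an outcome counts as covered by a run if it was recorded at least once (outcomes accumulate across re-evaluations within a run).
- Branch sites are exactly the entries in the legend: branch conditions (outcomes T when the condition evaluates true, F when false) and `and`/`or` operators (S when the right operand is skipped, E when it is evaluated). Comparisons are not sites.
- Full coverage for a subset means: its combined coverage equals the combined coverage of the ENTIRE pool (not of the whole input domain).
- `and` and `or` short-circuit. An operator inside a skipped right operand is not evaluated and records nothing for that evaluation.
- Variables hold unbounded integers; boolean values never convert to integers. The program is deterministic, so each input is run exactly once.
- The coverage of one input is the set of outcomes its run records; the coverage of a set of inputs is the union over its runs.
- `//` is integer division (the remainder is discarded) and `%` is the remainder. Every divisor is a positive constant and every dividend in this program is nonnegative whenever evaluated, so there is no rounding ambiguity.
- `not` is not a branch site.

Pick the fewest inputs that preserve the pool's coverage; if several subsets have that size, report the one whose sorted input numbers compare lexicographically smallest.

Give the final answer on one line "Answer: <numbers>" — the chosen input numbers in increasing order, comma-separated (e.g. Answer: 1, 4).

run #1 (h=20) records B1=T, B2=T, B3=F, B4=F, B5=T, B6=E, B7=T, B8=E, B9=S, B10=T
run #2 (h=24) records B1=T, B2=T, B3=F, B4=F, B5=T, B6=E, B7=T, B8=S, B10=F
run #3 (h=11) records B1=T, B2=F, B3=F, B4=F, B5=T, B6=S, B7=T, B8=S, B10=T
run #4 (h=5) records B1=F, B3=F, B4=F, B5=T, B6=S, B7=T, B8=E, B9=S, B10=T
run #5 (h=13) records B1=T, B2=F, B3=T, B5=T, B6=S, B7=T, B8=S, B10=T
run #6 (h=4) records B1=F, B3=F, B4=F, B5=T, B6=E, B7=T, B8=S, B10=T
run #7 (h=26) records B1=T, B2=T, B3=F, B4=F, B5=T, B6=E, B7=T, B8=E, B9=S, B10=F
run #8 (h=10) records B1=T, B2=F, B3=F, B4=T, B5=T, B6=E, B7=T, B8=S, B10=T
together the pool reaches 17 outcomes: B1=T, B1=F, B2=T, B2=F, B3=T, B3=F, B4=T, B4=F, B5=T, B6=S, B6=E, B7=T, B8=S, B8=E, B9=S, B10=T, B10=F
every size-1 subset falls short of the 17 outcomes (best: 10/17)
every size-2 subset falls short of the 17 outcomes (best: 15/17)
every size-3 subset falls short of the 17 outcomes (best: 16/17)
at size 4, {2, 4, 5, 8} reaches all 17 outcomes; every lexicographically earlier size-4 subset fails

Answer: 2, 4, 5, 8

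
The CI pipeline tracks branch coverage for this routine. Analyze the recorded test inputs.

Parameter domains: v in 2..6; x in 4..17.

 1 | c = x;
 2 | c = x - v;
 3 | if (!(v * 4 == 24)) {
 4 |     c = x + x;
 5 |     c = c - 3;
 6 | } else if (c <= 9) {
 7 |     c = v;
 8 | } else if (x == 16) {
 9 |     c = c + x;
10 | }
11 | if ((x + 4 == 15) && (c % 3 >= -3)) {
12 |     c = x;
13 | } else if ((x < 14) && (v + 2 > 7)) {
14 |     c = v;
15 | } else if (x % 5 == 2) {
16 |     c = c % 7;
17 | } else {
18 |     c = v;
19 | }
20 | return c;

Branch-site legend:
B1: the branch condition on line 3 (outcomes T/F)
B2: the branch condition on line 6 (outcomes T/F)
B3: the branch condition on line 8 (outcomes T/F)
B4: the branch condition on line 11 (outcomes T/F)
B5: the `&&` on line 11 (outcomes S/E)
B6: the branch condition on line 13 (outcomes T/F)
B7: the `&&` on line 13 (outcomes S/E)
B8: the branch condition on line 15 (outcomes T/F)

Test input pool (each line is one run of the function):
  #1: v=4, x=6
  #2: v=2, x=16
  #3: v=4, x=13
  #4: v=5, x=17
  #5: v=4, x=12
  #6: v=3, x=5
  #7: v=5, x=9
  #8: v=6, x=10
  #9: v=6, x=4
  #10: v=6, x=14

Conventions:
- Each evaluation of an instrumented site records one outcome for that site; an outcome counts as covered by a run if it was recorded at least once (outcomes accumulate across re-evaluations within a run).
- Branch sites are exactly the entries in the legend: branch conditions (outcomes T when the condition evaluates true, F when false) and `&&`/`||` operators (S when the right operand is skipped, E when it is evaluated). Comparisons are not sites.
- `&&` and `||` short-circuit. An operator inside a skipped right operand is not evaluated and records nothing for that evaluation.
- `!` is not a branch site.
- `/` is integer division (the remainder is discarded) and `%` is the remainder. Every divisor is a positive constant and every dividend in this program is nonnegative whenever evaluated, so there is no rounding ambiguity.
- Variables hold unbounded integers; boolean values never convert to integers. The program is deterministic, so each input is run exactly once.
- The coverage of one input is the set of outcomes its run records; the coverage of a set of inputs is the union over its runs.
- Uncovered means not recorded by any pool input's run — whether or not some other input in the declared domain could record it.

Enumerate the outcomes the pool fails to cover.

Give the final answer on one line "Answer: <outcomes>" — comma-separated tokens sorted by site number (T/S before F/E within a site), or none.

input #1 (v=4, x=6): events B1->T, B5->S, B4->F, B7->E, B6->F, B8->F; covers B1=T, B4=F, B5=S, B6=F, B7=E, B8=F
input #2 (v=2, x=16): events B1->T, B5->S, B4->F, B7->S, B6->F, B8->F; covers B1=T, B4=F, B5=S, B6=F, B7=S, B8=F
input #3 (v=4, x=13): events B1->T, B5->S, B4->F, B7->E, B6->F, B8->F; covers B1=T, B4=F, B5=S, B6=F, B7=E, B8=F
input #4 (v=5, x=17): events B1->T, B5->S, B4->F, B7->S, B6->F, B8->T; covers B1=T, B4=F, B5=S, B6=F, B7=S, B8=T
input #5 (v=4, x=12): events B1->T, B5->S, B4->F, B7->E, B6->F, B8->T; covers B1=T, B4=F, B5=S, B6=F, B7=E, B8=T
input #6 (v=3, x=5): events B1->T, B5->S, B4->F, B7->E, B6->F, B8->F; covers B1=T, B4=F, B5=S, B6=F, B7=E, B8=F
input #7 (v=5, x=9): events B1->T, B5->S, B4->F, B7->E, B6->F, B8->F; covers B1=T, B4=F, B5=S, B6=F, B7=E, B8=F
input #8 (v=6, x=10): events B1->F, B2->T, B5->S, B4->F, B7->E, B6->T; covers B1=F, B2=T, B4=F, B5=S, B6=T, B7=E
input #9 (v=6, x=4): events B1->F, B2->T, B5->S, B4->F, B7->E, B6->T; covers B1=F, B2=T, B4=F, B5=S, B6=T, B7=E
input #10 (v=6, x=14): events B1->F, B2->T, B5->S, B4->F, B7->S, B6->F, B8->F; covers B1=F, B2=T, B4=F, B5=S, B6=F, B7=S, B8=F
union over the pool: B1=T, B1=F, B2=T, B4=F, B5=S, B6=T, B6=F, B7=S, B7=E, B8=T, B8=F
uncovered (5 of 16): B2=F, B3=T, B3=F, B4=T, B5=E

Answer: B2=F, B3=T, B3=F, B4=T, B5=E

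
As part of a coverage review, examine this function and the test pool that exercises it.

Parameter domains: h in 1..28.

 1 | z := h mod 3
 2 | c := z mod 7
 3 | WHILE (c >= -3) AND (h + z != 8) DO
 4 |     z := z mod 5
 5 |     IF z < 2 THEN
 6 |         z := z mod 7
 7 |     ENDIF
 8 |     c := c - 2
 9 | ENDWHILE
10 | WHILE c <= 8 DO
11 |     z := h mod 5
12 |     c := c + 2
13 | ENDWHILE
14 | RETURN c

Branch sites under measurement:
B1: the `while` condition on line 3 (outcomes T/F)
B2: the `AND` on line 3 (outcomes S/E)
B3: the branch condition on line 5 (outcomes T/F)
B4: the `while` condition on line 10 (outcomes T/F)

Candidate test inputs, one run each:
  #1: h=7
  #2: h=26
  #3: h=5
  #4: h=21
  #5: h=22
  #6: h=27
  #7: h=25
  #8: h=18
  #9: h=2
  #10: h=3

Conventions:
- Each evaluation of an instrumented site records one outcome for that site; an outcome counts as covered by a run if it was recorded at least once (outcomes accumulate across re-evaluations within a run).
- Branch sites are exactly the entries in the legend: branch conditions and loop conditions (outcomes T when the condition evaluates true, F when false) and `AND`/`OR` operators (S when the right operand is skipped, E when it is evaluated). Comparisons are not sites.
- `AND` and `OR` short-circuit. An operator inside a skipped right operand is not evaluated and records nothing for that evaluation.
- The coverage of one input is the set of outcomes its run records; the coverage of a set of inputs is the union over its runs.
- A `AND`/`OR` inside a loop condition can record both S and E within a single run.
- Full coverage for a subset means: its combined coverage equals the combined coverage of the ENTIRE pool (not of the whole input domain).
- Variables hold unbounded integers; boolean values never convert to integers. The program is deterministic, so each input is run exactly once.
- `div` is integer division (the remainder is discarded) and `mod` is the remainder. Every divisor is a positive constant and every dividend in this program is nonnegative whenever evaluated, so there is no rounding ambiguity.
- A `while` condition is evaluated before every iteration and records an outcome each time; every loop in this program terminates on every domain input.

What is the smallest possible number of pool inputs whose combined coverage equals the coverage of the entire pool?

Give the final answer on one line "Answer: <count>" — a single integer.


input #1, h=7: events B2->E, B1->F, B4->T, B4->T, B4->T, B4->T, B4->F; outcomes B1=F, B2=E, B4=T, B4=F
input #2, h=26: events B2->E, B1->T, B3->F, B2->E, B1->T, B3->F, B2->E, B1->T, B3->F, B2->S, B1->F, B4->T, B4->T, B4->T, ...; outcomes B1=T, B1=F, B2=S, B2=E, B3=F, B4=T, B4=F
input #3, h=5: events B2->E, B1->T, B3->F, B2->E, B1->T, B3->F, B2->E, B1->T, B3->F, B2->S, B1->F, B4->T, B4->T, B4->T, ...; outcomes B1=T, B1=F, B2=S, B2=E, B3=F, B4=T, B4=F
input #4, h=21: events B2->E, B1->T, B3->T, B2->E, B1->T, B3->T, B2->S, B1->F, B4->T, B4->T, B4->T, B4->T, B4->T, B4->T, ...; outcomes B1=T, B1=F, B2=S, B2=E, B3=T, B4=T, B4=F
input #5, h=22: events B2->E, B1->T, B3->T, B2->E, B1->T, B3->T, B2->E, B1->T, B3->T, B2->S, B1->F, B4->T, B4->T, B4->T, ...; outcomes B1=T, B1=F, B2=S, B2=E, B3=T, B4=T, B4=F
input #6, h=27: events B2->E, B1->T, B3->T, B2->E, B1->T, B3->T, B2->S, B1->F, B4->T, B4->T, B4->T, B4->T, B4->T, B4->T, ...; outcomes B1=T, B1=F, B2=S, B2=E, B3=T, B4=T, B4=F
input #7, h=25: events B2->E, B1->T, B3->T, B2->E, B1->T, B3->T, B2->E, B1->T, B3->T, B2->S, B1->F, B4->T, B4->T, B4->T, ...; outcomes B1=T, B1=F, B2=S, B2=E, B3=T, B4=T, B4=F
input #8, h=18: events B2->E, B1->T, B3->T, B2->E, B1->T, B3->T, B2->S, B1->F, B4->T, B4->T, B4->T, B4->T, B4->T, B4->T, ...; outcomes B1=T, B1=F, B2=S, B2=E, B3=T, B4=T, B4=F
input #9, h=2: events B2->E, B1->T, B3->F, B2->E, B1->T, B3->F, B2->E, B1->T, B3->F, B2->S, B1->F, B4->T, B4->T, B4->T, ...; outcomes B1=T, B1=F, B2=S, B2=E, B3=F, B4=T, B4=F
input #10, h=3: events B2->E, B1->T, B3->T, B2->E, B1->T, B3->T, B2->S, B1->F, B4->T, B4->T, B4->T, B4->T, B4->T, B4->T, ...; outcomes B1=T, B1=F, B2=S, B2=E, B3=T, B4=T, B4=F
together the pool reaches 8 outcomes: B1=T, B1=F, B2=S, B2=E, B3=T, B3=F, B4=T, B4=F
no size-1 subset reaches all 8 outcomes (best union: 7/8)
the canonical winner is {2, 4}: size 2, full 8-outcome coverage, earliest index list among size-2 covers
Answer: 2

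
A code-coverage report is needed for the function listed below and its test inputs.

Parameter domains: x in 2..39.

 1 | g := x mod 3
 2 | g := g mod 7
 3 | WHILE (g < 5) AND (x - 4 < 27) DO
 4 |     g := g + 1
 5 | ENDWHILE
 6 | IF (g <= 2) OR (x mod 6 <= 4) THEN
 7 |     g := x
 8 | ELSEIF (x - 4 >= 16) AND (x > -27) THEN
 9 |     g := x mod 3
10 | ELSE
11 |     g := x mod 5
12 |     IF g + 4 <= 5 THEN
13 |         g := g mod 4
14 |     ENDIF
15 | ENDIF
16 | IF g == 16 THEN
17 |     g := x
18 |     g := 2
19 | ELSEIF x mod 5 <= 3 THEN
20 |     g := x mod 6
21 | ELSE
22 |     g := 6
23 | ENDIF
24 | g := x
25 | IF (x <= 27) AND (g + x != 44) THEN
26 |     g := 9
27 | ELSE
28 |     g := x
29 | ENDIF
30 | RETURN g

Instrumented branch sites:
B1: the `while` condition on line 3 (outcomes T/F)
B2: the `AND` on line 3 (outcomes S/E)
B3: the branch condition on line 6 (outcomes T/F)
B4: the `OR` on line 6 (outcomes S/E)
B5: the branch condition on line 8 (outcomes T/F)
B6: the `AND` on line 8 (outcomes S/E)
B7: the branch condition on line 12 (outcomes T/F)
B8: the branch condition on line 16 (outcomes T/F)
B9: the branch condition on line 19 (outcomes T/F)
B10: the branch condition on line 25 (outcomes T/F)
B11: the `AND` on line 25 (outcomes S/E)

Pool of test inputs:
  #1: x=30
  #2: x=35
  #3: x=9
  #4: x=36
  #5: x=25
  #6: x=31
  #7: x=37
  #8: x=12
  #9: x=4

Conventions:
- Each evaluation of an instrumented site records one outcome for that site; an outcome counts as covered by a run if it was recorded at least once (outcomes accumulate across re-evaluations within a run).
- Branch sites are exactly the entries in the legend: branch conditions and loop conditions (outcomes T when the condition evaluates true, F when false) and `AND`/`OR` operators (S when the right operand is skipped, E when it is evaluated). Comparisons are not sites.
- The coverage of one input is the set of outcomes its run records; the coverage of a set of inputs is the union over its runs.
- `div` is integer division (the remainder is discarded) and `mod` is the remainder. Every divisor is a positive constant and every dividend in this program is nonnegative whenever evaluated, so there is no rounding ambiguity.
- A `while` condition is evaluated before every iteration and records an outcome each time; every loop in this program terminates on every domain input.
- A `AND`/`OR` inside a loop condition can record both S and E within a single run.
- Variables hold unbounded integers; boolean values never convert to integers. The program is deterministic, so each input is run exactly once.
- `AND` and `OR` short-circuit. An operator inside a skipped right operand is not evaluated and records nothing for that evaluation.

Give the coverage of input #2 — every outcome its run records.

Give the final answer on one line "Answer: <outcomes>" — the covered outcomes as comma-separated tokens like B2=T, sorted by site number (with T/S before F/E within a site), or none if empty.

Tracing the run of input #2 (x=35):
  B2->E, B1->F, B4->S, B3->T, B8->F, B9->T, B11->S, B10->F
distinct outcomes covered: B1=F, B2=E, B3=T, B4=S, B8=F, B9=T, B10=F, B11=S

Answer: B1=F, B2=E, B3=T, B4=S, B8=F, B9=T, B10=F, B11=S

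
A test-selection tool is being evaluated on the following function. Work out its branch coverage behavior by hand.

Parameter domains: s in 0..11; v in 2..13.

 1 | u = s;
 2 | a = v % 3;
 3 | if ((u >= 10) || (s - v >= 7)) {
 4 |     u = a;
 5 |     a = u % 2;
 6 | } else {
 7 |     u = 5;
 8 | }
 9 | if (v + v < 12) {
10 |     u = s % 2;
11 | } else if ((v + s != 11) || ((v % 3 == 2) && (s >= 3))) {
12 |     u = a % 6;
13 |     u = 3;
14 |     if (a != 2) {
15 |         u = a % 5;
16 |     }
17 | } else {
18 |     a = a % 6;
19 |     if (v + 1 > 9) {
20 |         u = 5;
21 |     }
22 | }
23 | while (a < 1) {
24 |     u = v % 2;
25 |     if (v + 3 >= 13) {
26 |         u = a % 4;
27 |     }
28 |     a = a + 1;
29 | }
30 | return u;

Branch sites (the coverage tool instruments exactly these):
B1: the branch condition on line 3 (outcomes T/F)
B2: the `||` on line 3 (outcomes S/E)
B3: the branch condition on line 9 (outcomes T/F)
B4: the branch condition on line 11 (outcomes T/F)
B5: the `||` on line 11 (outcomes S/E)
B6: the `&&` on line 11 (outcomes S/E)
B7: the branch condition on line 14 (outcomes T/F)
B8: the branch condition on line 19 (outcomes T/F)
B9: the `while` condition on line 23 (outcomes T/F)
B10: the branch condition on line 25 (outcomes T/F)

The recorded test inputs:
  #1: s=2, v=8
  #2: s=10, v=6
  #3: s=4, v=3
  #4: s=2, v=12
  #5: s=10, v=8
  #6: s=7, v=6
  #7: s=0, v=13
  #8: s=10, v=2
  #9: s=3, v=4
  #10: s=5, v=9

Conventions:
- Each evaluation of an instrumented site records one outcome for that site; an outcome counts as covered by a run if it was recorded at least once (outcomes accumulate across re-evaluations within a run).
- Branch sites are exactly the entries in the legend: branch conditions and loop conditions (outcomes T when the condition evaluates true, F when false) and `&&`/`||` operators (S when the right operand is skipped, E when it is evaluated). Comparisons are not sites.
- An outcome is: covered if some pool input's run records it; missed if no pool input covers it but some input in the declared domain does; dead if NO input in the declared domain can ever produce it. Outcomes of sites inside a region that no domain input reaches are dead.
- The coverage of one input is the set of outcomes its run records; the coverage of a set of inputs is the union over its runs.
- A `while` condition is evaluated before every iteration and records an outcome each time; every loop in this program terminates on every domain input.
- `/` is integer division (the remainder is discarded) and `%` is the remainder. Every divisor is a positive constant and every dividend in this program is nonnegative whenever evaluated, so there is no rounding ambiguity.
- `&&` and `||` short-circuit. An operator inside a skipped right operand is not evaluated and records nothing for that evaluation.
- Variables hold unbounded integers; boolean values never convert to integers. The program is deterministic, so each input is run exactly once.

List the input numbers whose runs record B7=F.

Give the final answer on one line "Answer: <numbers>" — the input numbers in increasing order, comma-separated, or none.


input #1 (s=2, v=8): hits B7=F
input #2 (s=10, v=6): never hits B7=F
input #3 (s=4, v=3): never hits B7=F
input #4 (s=2, v=12): never hits B7=F
input #5 (s=10, v=8): never hits B7=F
input #6 (s=7, v=6): never hits B7=F
input #7 (s=0, v=13): never hits B7=F
input #8 (s=10, v=2): never hits B7=F
input #9 (s=3, v=4): never hits B7=F
input #10 (s=5, v=9): never hits B7=F
Answer: 1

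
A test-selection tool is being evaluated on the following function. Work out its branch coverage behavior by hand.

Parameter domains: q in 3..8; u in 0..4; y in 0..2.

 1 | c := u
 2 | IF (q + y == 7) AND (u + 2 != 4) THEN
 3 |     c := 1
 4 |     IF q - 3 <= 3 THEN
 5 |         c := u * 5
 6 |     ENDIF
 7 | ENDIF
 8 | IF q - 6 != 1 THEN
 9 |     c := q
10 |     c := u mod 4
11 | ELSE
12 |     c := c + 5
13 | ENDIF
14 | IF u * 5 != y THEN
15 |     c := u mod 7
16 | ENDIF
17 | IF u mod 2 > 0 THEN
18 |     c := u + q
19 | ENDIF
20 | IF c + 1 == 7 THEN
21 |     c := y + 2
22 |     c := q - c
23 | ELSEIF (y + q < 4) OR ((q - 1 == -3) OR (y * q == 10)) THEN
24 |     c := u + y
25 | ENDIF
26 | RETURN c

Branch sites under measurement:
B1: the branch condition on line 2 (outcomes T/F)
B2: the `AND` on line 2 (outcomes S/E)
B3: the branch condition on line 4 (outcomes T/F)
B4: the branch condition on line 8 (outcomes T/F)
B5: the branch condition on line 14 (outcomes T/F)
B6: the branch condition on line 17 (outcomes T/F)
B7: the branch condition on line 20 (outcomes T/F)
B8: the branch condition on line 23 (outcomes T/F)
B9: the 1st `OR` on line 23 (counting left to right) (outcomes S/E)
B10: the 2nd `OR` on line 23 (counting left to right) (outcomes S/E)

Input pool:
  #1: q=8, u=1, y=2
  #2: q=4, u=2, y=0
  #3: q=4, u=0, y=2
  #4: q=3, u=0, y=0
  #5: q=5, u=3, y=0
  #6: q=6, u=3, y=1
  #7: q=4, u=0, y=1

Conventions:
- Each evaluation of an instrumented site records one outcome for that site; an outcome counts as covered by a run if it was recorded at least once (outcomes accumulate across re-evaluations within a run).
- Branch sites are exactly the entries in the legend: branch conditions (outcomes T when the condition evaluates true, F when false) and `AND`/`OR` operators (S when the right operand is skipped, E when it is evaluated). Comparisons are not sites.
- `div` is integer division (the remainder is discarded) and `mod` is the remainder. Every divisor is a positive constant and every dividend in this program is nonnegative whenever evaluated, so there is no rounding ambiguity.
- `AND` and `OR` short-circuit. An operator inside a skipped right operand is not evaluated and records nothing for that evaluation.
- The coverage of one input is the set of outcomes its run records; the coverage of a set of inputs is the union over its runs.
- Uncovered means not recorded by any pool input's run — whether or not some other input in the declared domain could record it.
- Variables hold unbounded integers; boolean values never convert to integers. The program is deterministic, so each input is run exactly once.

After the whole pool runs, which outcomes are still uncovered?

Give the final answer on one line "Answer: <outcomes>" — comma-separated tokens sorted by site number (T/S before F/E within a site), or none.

input #1, q=8, u=1, y=2: events B2->S, B1->F, B4->T, B5->T, B6->T, B7->F, B9->E, B10->E, B8->F; outcomes B1=F, B2=S, B4=T, B5=T, B6=T, B7=F, B8=F, B9=E, B10=E
input #2, q=4, u=2, y=0: events B2->S, B1->F, B4->T, B5->T, B6->F, B7->F, B9->E, B10->E, B8->F; outcomes B1=F, B2=S, B4=T, B5=T, B6=F, B7=F, B8=F, B9=E, B10=E
input #3, q=4, u=0, y=2: events B2->S, B1->F, B4->T, B5->T, B6->F, B7->F, B9->E, B10->E, B8->F; outcomes B1=F, B2=S, B4=T, B5=T, B6=F, B7=F, B8=F, B9=E, B10=E
input #4, q=3, u=0, y=0: events B2->S, B1->F, B4->T, B5->F, B6->F, B7->F, B9->S, B8->T; outcomes B1=F, B2=S, B4=T, B5=F, B6=F, B7=F, B8=T, B9=S
input #5, q=5, u=3, y=0: events B2->S, B1->F, B4->T, B5->T, B6->T, B7->F, B9->E, B10->E, B8->F; outcomes B1=F, B2=S, B4=T, B5=T, B6=T, B7=F, B8=F, B9=E, B10=E
input #6, q=6, u=3, y=1: events B2->E, B1->T, B3->T, B4->T, B5->T, B6->T, B7->F, B9->E, B10->E, B8->F; outcomes B1=T, B2=E, B3=T, B4=T, B5=T, B6=T, B7=F, B8=F, B9=E, B10=E
input #7, q=4, u=0, y=1: events B2->S, B1->F, B4->T, B5->T, B6->F, B7->F, B9->E, B10->E, B8->F; outcomes B1=F, B2=S, B4=T, B5=T, B6=F, B7=F, B8=F, B9=E, B10=E
union over the pool: B1=T, B1=F, B2=S, B2=E, B3=T, B4=T, B5=T, B5=F, B6=T, B6=F, B7=F, B8=T, B8=F, B9=S, B9=E, B10=E
uncovered (4 of 20): B3=F, B4=F, B7=T, B10=S

Answer: B3=F, B4=F, B7=T, B10=S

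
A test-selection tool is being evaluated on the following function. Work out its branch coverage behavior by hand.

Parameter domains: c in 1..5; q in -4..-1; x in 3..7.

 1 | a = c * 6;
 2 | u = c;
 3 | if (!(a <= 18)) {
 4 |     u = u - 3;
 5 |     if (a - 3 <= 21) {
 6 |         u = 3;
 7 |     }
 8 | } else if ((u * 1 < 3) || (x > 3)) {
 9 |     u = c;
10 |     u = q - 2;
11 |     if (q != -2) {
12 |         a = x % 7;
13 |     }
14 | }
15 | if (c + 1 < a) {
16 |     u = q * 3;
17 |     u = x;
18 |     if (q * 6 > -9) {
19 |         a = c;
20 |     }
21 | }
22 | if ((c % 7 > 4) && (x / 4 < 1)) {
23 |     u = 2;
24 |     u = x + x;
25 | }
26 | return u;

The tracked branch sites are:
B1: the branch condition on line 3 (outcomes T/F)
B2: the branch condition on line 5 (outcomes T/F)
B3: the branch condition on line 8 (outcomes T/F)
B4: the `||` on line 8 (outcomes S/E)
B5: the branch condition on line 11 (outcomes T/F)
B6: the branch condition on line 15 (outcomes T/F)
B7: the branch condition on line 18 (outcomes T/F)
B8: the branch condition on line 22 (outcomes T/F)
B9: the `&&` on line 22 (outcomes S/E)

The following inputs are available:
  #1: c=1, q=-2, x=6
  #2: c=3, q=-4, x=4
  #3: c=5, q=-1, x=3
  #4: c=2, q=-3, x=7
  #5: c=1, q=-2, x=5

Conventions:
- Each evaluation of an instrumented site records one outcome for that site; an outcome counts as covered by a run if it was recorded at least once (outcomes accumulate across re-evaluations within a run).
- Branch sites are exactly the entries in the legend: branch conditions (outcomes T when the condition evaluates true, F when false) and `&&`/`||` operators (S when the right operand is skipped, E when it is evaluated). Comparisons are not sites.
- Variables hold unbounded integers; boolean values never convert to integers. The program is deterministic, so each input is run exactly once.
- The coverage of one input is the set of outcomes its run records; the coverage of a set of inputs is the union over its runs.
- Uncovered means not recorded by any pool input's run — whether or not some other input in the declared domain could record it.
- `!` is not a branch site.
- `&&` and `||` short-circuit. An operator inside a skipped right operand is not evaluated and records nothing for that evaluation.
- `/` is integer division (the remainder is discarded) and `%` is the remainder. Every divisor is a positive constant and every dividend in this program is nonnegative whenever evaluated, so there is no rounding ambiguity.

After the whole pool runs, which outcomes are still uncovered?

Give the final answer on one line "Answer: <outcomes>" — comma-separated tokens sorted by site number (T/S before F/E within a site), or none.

input #1, c=1, q=-2, x=6: outcomes B1=F, B3=T, B4=S, B5=F, B6=T, B7=F, B8=F, B9=S
input #2, c=3, q=-4, x=4: outcomes B1=F, B3=T, B4=E, B5=T, B6=F, B8=F, B9=S
input #3, c=5, q=-1, x=3: outcomes B1=T, B2=F, B6=T, B7=T, B8=T, B9=E
input #4, c=2, q=-3, x=7: outcomes B1=F, B3=T, B4=S, B5=T, B6=F, B8=F, B9=S
input #5, c=1, q=-2, x=5: outcomes B1=F, B3=T, B4=S, B5=F, B6=T, B7=F, B8=F, B9=S
union over the pool: B1=T, B1=F, B2=F, B3=T, B4=S, B4=E, B5=T, B5=F, B6=T, B6=F, B7=T, B7=F, B8=T, B8=F, B9=S, B9=E
uncovered (2 of 18): B2=T, B3=F

Answer: B2=T, B3=F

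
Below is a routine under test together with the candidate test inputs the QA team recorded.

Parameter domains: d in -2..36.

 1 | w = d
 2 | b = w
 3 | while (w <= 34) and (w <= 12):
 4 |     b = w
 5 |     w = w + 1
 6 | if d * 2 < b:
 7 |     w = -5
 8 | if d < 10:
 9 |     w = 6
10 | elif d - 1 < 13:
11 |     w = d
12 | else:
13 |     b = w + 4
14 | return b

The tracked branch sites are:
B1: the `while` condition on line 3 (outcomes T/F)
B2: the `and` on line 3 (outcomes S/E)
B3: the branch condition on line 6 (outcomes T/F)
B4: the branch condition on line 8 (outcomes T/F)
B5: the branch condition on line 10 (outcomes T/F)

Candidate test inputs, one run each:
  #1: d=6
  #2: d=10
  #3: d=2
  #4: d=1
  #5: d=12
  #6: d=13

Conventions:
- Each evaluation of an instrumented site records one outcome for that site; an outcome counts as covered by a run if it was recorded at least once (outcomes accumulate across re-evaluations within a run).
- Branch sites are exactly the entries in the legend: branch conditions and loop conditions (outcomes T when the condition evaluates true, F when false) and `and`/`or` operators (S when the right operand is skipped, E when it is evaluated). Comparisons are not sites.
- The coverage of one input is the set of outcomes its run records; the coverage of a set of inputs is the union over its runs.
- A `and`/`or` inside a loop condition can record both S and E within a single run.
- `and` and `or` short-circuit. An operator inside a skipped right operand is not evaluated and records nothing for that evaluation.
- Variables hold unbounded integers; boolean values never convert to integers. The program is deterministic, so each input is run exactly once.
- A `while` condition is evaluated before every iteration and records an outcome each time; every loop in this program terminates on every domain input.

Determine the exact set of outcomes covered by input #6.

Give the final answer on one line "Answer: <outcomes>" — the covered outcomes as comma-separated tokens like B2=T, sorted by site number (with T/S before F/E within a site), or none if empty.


Running input #6 (d=13), event by event:
  B2->E, B1->F, B3->F, B4->F, B5->T
as a set, this run covers: B1=F, B2=E, B3=F, B4=F, B5=T
Answer: B1=F, B2=E, B3=F, B4=F, B5=T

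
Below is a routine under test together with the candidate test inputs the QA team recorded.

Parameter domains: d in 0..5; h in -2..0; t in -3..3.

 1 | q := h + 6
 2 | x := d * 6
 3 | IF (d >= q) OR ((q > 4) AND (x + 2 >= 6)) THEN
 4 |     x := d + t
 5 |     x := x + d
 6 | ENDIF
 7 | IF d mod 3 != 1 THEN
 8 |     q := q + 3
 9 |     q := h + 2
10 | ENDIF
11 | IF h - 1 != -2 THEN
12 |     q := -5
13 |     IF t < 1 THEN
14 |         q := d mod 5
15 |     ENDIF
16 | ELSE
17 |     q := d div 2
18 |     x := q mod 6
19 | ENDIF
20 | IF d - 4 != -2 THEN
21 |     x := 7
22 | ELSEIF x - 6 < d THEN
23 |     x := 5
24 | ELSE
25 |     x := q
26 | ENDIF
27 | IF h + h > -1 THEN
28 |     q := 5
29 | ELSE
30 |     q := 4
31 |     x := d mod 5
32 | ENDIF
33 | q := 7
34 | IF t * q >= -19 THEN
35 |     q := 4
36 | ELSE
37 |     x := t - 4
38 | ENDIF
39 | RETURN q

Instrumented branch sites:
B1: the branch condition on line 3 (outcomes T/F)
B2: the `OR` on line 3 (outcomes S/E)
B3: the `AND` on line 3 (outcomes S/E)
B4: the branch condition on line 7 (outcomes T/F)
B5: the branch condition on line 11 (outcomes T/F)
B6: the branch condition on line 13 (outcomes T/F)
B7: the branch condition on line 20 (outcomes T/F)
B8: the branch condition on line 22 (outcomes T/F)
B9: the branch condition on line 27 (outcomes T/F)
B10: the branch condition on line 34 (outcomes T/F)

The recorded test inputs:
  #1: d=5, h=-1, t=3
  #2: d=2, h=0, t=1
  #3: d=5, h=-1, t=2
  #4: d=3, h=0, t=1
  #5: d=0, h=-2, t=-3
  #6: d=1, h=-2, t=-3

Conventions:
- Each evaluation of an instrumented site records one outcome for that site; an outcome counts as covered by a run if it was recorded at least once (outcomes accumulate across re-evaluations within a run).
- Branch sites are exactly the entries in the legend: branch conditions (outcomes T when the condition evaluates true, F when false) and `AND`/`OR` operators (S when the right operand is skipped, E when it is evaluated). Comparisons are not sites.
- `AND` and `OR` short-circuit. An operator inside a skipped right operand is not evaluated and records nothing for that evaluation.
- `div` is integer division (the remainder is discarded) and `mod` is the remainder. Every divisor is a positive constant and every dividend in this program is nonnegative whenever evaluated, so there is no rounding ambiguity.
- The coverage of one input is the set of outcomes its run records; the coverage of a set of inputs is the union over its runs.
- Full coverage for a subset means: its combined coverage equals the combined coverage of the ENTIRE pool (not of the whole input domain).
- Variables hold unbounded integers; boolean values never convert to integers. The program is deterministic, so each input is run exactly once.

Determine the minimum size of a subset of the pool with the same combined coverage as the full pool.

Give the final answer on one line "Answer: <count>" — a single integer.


run #1 (d=5, h=-1, t=3) runs B2->S, B1->T, B4->T, B5->F, B7->T, B9->F, B10->T; records B1=T, B2=S, B4=T, B5=F, B7=T, B9=F, B10=T
run #2 (d=2, h=0, t=1) runs B2->E, B3->E, B1->T, B4->T, B5->T, B6->F, B7->F, B8->T, B9->T, B10->T; records B1=T, B2=E, B3=E, B4=T, B5=T, B6=F, B7=F, B8=T, B9=T, B10=T
run #3 (d=5, h=-1, t=2) runs B2->S, B1->T, B4->T, B5->F, B7->T, B9->F, B10->T; records B1=T, B2=S, B4=T, B5=F, B7=T, B9=F, B10=T
run #4 (d=3, h=0, t=1) runs B2->E, B3->E, B1->T, B4->T, B5->T, B6->F, B7->T, B9->T, B10->T; records B1=T, B2=E, B3=E, B4=T, B5=T, B6=F, B7=T, B9=T, B10=T
run #5 (d=0, h=-2, t=-3) runs B2->E, B3->S, B1->F, B4->T, B5->T, B6->T, B7->T, B9->F, B10->F; records B1=F, B2=E, B3=S, B4=T, B5=T, B6=T, B7=T, B9=F, B10=F
run #6 (d=1, h=-2, t=-3) runs B2->E, B3->S, B1->F, B4->F, B5->T, B6->T, B7->T, B9->F, B10->F; records B1=F, B2=E, B3=S, B4=F, B5=T, B6=T, B7=T, B9=F, B10=F
union over all inputs: B1=T, B1=F, B2=S, B2=E, B3=S, B3=E, B4=T, B4=F, B5=T, B5=F, B6=T, B6=F, B7=T, B7=F, B8=T, B9=T, B9=F, B10=T, B10=F (19 outcomes)
no size-1 subset reaches all 19 outcomes (best union: 10/19)
no size-2 subset reaches all 19 outcomes (best union: 17/19)
the canonical winner is {1, 2, 6}: size 3, full 19-outcome coverage, earliest index list among size-3 covers
Answer: 3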